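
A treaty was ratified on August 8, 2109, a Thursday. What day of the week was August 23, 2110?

August 8, 2109 → August 8, 2110: 365 days.
Within August 2110: 23 − 8 = 15 days.
Total: 380 days.
380 mod 7 = 2, so 2 days after Thursday is Saturday.

Saturday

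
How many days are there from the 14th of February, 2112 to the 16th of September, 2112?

February 2112: 29 − 14 = 15 days remain (2112 is a leap year, so February has 29 days).
Then March (31), April (30), May (31), June (30), July (31), August (31): 31 + 30 + 31 + 30 + 31 + 31 = 184 days.
September 1–16, 2112: 16 days.
Total: 15 + 184 + 16 = 215 days.

215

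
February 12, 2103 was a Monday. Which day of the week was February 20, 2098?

Count forward from the earlier date (February 20, 2098) to the later (February 12, 2103):
February 20, 2098 → February 20, 2099: 365 days.
February 20, 2099 → February 20, 2100: 365 days.
February 20, 2100 → February 20, 2101: 365 days (2100 is not a leap year (divisible by 100 but not 400)).
February 20, 2101 → February 20, 2102: 365 days.
February 2102: 28 − 20 = 8 days remain (2102 is not a leap year, so February has 28 days).
Then 11 full months totalling 337 days.
February 1–12, 2103: 12 days (2103 is not a leap year).
Residual: 357 days.
Total: 1817 days.
1817 mod 7 = 4, so 4 days before Monday is Thursday.

Thursday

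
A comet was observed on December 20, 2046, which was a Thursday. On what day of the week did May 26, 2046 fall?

Saturday

Count forward from the earlier date (May 26, 2046) to the later (December 20, 2046):
May 2046: 31 − 26 = 5 days remain.
Then June (30), July (31), August (31), September (30), October (31), November (30): 30 + 31 + 31 + 30 + 31 + 30 = 183 days.
December 1–20, 2046: 20 days.
Total: 5 + 183 + 20 = 208 days.
208 mod 7 = 5, so 5 days before Thursday is Saturday.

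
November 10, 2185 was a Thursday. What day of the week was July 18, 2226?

Tuesday

Day-of-year of November 10, 2185: 314.
Day-of-year of July 18, 2226: 199.
2185 has 365 days, so 365 − 314 = 51 days remain in 2185.
Full years 2186–2225: 31 common + 9 leap = 31×365 + 9×366 = 14609 days.
Total: 51 + 14609 + 199 = 14859 days.
14859 mod 7 = 5, so 5 days after Thursday is Tuesday.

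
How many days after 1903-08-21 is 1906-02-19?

913

August 21, 1903 → August 21, 1904: 366 days (1904 is a leap year).
August 21, 1904 → August 21, 1905: 365 days.
August 1905: 31 − 21 = 10 days remain.
Then September (30), October (31), November (30), December (31), January (31): 30 + 31 + 30 + 31 + 31 = 153 days.
February 1–19, 1906: 19 days (1906 is not a leap year).
Residual: 182 days.
Total: 913 days.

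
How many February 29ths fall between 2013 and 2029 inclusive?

4

Years divisible by 4 in [2013, 2029]: 2016, 2020, 2024, 2028.
No century exceptions apply. Count: 4.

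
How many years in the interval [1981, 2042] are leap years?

15

Years divisible by 4: 1984, 1988, …, 2040 — 15 in all.
2000 is divisible by 400, so still leap.
No century exceptions apply. Count: 15.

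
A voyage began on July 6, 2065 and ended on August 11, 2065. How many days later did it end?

36

July 2065: 31 − 6 = 25 days remain.
August 1–11, 2065: 11 days.
Total: 25 + 11 = 36 days.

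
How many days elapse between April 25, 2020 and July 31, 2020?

April 2020: 30 − 25 = 5 days remain.
Then May (31), June (30): 31 + 30 = 61 days.
July 1–31, 2020: 31 days.
Total: 5 + 61 + 31 = 97 days.

97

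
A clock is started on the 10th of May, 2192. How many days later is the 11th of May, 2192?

Within May 2192: 11 − 10 = 1 day.

1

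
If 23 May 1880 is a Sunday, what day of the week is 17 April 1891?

From May 23, 1880 to May 23, 1890: 10 years, of which 2 contain a Feb 29 — 8×365 + 2×366 = 3652 days.
May 1890: 31 − 23 = 8 days remain.
Then 10 full months totalling 304 days.
April 1–17, 1891: 17 days.
Residual: 329 days.
Total: 3981 days.
3981 mod 7 = 5, so 5 days after Sunday is Friday.

Friday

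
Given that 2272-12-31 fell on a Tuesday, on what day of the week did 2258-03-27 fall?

Saturday

Count forward from the earlier date (March 27, 2258) to the later (December 31, 2272):
Day-of-year of March 27, 2258: 86.
Day-of-year of December 31, 2272: 366.
2258 has 365 days, so 365 − 86 = 279 days remain in 2258.
Full years 2259–2271: 10 common + 3 leap = 10×365 + 3×366 = 4748 days.
Total: 279 + 4748 + 366 = 5393 days.
5393 mod 7 = 3, so 3 days before Tuesday is Saturday.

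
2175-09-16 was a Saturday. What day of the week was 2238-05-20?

Day-of-year of September 16, 2175: 259.
Day-of-year of May 20, 2238: 140.
2175 has 365 days, so 365 − 259 = 106 days remain in 2175.
Full years 2176–2237: 47 common + 15 leap = 47×365 + 15×366 = 22645 days.
Total: 106 + 22645 + 140 = 22891 days.
22891 mod 7 = 1, so 1 day after Saturday is Sunday.

Sunday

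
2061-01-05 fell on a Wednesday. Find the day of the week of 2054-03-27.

Friday

Count forward from the earlier date (March 27, 2054) to the later (January 5, 2061):
March 27, 2054 → March 27, 2055: 365 days.
March 27, 2055 → March 27, 2056: 366 days (2056 is a leap year).
March 27, 2056 → March 27, 2057: 365 days.
March 27, 2057 → March 27, 2058: 365 days.
March 27, 2058 → March 27, 2059: 365 days.
March 27, 2059 → March 27, 2060: 366 days (2060 is a leap year).
March 2060: 31 − 27 = 4 days remain.
Then 9 full months totalling 275 days.
January 1–5, 2061: 5 days.
Residual: 284 days.
Total: 2476 days.
2476 mod 7 = 5, so 5 days before Wednesday is Friday.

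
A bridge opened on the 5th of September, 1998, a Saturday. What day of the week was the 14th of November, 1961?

Count forward from the earlier date (November 14, 1961) to the later (September 5, 1998):
From November 14, 1961 to November 14, 1997: 36 years, of which 9 contain a Feb 29 — 27×365 + 9×366 = 13149 days.
November 1997: 30 − 14 = 16 days remain.
Then 9 full months totalling 274 days.
September 1–5, 1998: 5 days.
Residual: 295 days.
Total: 13444 days.
13444 mod 7 = 4, so 4 days before Saturday is Tuesday.

Tuesday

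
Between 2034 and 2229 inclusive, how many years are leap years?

Years divisible by 4: 2036, 2040, …, 2228 — 49 in all.
Of these, 2100, 2200 are divisible by 100 but not 400, so not leap.
Leap years: 49 − 2 = 47.

47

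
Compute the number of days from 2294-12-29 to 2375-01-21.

29242

Day-of-year of December 29, 2294: 363.
Day-of-year of January 21, 2375: 21.
2294 has 365 days, so 365 − 363 = 2 days remain in 2294.
Full years 2295–2374: 61 common + 19 leap = 61×365 + 19×366 = 29219 days.
Total: 2 + 29219 + 21 = 29242 days.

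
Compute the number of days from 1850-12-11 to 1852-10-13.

Day-of-year of December 11, 1850: 345.
Day-of-year of October 13, 1852: 287.
1850 has 365 days, so 365 − 345 = 20 days remain in 1850.
Full years: 1851: 365. Sum = 365.
Total: 20 + 365 + 287 = 672 days.

672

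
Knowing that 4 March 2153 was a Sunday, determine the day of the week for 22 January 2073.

Count forward from the earlier date (January 22, 2073) to the later (March 4, 2153):
Day-of-year of January 22, 2073: 22.
Day-of-year of March 4, 2153: 63.
2073 has 365 days, so 365 − 22 = 343 days remain in 2073.
Full years 2074–2152: 60 common + 19 leap = 60×365 + 19×366 = 28854 days.
Total: 343 + 28854 + 63 = 29260 days.
29260 is a multiple of 7, so 22 January 2073 falls on the same weekday: Sunday.

Sunday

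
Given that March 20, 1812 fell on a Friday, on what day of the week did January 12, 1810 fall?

Friday

Count forward from the earlier date (January 12, 1810) to the later (March 20, 1812):
January 12, 1810 → January 12, 1811: 365 days.
January 12, 1811 → January 12, 1812: 365 days.
January 1812: 31 − 12 = 19 days remain.
Then February 1812 (29): 29 days.
March 1–20, 1812: 20 days.
Residual: 68 days.
Total: 798 days.
798 is a multiple of 7, so January 12, 1810 falls on the same weekday: Friday.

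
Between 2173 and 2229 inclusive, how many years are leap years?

Years divisible by 4: 2176, 2180, …, 2228 — 14 in all.
Of these, 2200 is divisible by 100 but not 400, so not leap.
Leap years: 14 − 1 = 13.

13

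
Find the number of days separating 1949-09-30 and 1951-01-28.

Day-of-year of September 30, 1949: 273.
Day-of-year of January 28, 1951: 28.
1949 has 365 days, so 365 − 273 = 92 days remain in 1949.
Full years: 1950: 365. Sum = 365.
Total: 92 + 365 + 28 = 485 days.

485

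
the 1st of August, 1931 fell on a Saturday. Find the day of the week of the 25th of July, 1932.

Monday

August 1931: 31 − 1 = 30 days remain.
Then 10 full months totalling 304 days.
July 1–25, 1932: 25 days.
Total: 30 + 304 + 25 = 359 days.
359 mod 7 = 2, so 2 days after Saturday is Monday.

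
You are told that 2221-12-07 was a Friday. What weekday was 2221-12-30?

Within December 2221: 30 − 7 = 23 days.
23 mod 7 = 2, so 2 days after Friday is Sunday.

Sunday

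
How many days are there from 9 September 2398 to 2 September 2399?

September 2398: 30 − 9 = 21 days remain.
Then 11 full months totalling 335 days.
September 1–2, 2399: 2 days.
Residual: 358 days.
Total: 358 days.

358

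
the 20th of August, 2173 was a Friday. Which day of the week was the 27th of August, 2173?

Friday

Within August 2173: 27 − 20 = 7 days.
7 is a multiple of 7, so the 27th of August, 2173 falls on the same weekday: Friday.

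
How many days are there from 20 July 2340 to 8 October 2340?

July 2340: 31 − 20 = 11 days remain.
Then August (31), September (30): 31 + 30 = 61 days.
October 1–8, 2340: 8 days.
Total: 11 + 61 + 8 = 80 days.

80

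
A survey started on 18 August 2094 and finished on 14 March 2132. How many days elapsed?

From August 18, 2094 to August 18, 2131: 37 years, of which 8 contain a Feb 29 — 29×365 + 8×366 = 13513 days.
(2100 is not a leap year (divisible by 100 but not 400).)
August 2131: 31 − 18 = 13 days remain.
Then September (30), October (31), November (30), December (31), January (31), February 2132 (29): 30 + 31 + 30 + 31 + 31 + 29 = 182 days.
March 1–14, 2132: 14 days.
Residual: 209 days.
Total: 13722 days.

13722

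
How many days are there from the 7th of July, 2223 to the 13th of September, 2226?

1164

Day-of-year of July 7, 2223: 188.
Day-of-year of September 13, 2226: 256.
2223 has 365 days, so 365 − 188 = 177 days remain in 2223.
Full years: 2224: 366; 2225: 365. Sum = 731.
Total: 177 + 731 + 256 = 1164 days.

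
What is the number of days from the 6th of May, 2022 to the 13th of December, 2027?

Day-of-year of May 6, 2022: 126.
Day-of-year of December 13, 2027: 347.
2022 has 365 days, so 365 − 126 = 239 days remain in 2022.
Full years: 2023: 365; 2024: 366; 2025: 365; 2026: 365. Sum = 1461.
Total: 239 + 1461 + 347 = 2047 days.

2047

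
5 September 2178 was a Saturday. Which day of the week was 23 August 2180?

September 2178: 30 − 5 = 25 days remain.
Then 22 full months totalling 670 days.
August 1–23, 2180: 23 days.
Total: 25 + 670 + 23 = 718 days.
718 mod 7 = 4, so 4 days after Saturday is Wednesday.

Wednesday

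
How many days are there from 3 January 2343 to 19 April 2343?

January 2343: 31 − 3 = 28 days remain.
Then February 2343 (28), March (31): 28 + 31 = 59 days.
April 1–19, 2343: 19 days.
Total: 28 + 59 + 19 = 106 days.

106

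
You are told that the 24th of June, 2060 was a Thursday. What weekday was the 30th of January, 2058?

Count forward from the earlier date (January 30, 2058) to the later (June 24, 2060):
January 30, 2058 → January 30, 2059: 365 days.
January 30, 2059 → January 30, 2060: 365 days.
January 2060: 31 − 30 = 1 day remains.
Then February 2060 (29), March (31), April (30), May (31): 29 + 31 + 30 + 31 = 121 days.
June 1–24, 2060: 24 days.
Residual: 146 days.
Total: 876 days.
876 mod 7 = 1, so 1 day before Thursday is Wednesday.

Wednesday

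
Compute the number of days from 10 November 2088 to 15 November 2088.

Within November 2088: 15 − 10 = 5 days.

5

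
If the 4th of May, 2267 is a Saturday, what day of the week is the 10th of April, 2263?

Count forward from the earlier date (April 10, 2263) to the later (May 4, 2267):
April 10, 2263 → April 10, 2264: 366 days (2264 is a leap year).
April 10, 2264 → April 10, 2265: 365 days.
April 10, 2265 → April 10, 2266: 365 days.
April 10, 2266 → April 10, 2267: 365 days.
April 2267: 30 − 10 = 20 days remain.
May 1–4, 2267: 4 days.
Residual: 24 days.
Total: 1485 days.
1485 mod 7 = 1, so 1 day before Saturday is Friday.

Friday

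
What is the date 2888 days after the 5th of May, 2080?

the 1st of April, 2088

Count 2888 days after May 5, 2080:
Day-of-year of May 5, 2080: 126.
Day-of-year of April 1, 2088: 92.
2080 has 366 days, so 366 − 126 = 240 days remain in 2080.
Full years 2081–2087: 6 common + 1 leap = 6×365 + 1×366 = 2556 days.
Total: 240 + 2556 + 92 = 2888 days.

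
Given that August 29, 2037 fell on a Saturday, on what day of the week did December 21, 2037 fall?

August 2037: 31 − 29 = 2 days remain.
Then September (30), October (31), November (30): 30 + 31 + 30 = 91 days.
December 1–21, 2037: 21 days.
Total: 2 + 91 + 21 = 114 days.
114 mod 7 = 2, so 2 days after Saturday is Monday.

Monday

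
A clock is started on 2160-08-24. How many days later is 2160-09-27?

August 2160: 31 − 24 = 7 days remain.
September 1–27, 2160: 27 days.
Total: 7 + 27 = 34 days.

34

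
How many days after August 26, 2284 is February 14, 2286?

537

Day-of-year of August 26, 2284: 239.
Day-of-year of February 14, 2286: 45.
2284 has 366 days, so 366 − 239 = 127 days remain in 2284.
Full years: 2285: 365. Sum = 365.
Total: 127 + 365 + 45 = 537 days.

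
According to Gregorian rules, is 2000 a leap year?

2000 is a leap year (divisible by 400).

Yes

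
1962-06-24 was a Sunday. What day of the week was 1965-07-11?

Day-of-year of June 24, 1962: 175.
Day-of-year of July 11, 1965: 192.
1962 has 365 days, so 365 − 175 = 190 days remain in 1962.
Full years: 1963: 365; 1964: 366. Sum = 731.
Total: 190 + 731 + 192 = 1113 days.
1113 is a multiple of 7, so 1965-07-11 falls on the same weekday: Sunday.

Sunday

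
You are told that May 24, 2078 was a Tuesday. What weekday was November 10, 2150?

From May 24, 2078 to May 24, 2150: 72 years, of which 17 contain a Feb 29 — 55×365 + 17×366 = 26297 days.
(2100 is not a leap year (divisible by 100 but not 400).)
May 2150: 31 − 24 = 7 days remain.
Then June (30), July (31), August (31), September (30), October (31): 30 + 31 + 31 + 30 + 31 = 153 days.
November 1–10, 2150: 10 days.
Residual: 170 days.
Total: 26467 days.
26467 is a multiple of 7, so November 10, 2150 falls on the same weekday: Tuesday.

Tuesday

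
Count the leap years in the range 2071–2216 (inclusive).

Years divisible by 4: 2072, 2076, …, 2216 — 37 in all.
Of these, 2100, 2200 are divisible by 100 but not 400, so not leap.
Leap years: 37 − 2 = 35.

35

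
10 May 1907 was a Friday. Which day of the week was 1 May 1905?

Monday

Count forward from the earlier date (May 1, 1905) to the later (May 10, 1907):
Day-of-year of May 1, 1905: 121.
Day-of-year of May 10, 1907: 130.
1905 has 365 days, so 365 − 121 = 244 days remain in 1905.
Full years: 1906: 365. Sum = 365.
Total: 244 + 365 + 130 = 739 days.
739 mod 7 = 4, so 4 days before Friday is Monday.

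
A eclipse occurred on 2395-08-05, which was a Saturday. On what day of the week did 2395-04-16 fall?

Sunday

Count forward from the earlier date (April 16, 2395) to the later (August 5, 2395):
April 2395: 30 − 16 = 14 days remain.
Then May (31), June (30), July (31): 31 + 30 + 31 = 92 days.
August 1–5, 2395: 5 days.
Total: 14 + 92 + 5 = 111 days.
111 mod 7 = 6, so 6 days before Saturday is Sunday.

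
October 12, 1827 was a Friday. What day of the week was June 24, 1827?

Count forward from the earlier date (June 24, 1827) to the later (October 12, 1827):
June 1827: 30 − 24 = 6 days remain.
Then July (31), August (31), September (30): 31 + 31 + 30 = 92 days.
October 1–12, 1827: 12 days.
Total: 6 + 92 + 12 = 110 days.
110 mod 7 = 5, so 5 days before Friday is Sunday.

Sunday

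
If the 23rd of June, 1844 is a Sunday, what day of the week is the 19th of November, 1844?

June 1844: 30 − 23 = 7 days remain.
Then July (31), August (31), September (30), October (31): 31 + 31 + 30 + 31 = 123 days.
November 1–19, 1844: 19 days.
Total: 7 + 123 + 19 = 149 days.
149 mod 7 = 2, so 2 days after Sunday is Tuesday.

Tuesday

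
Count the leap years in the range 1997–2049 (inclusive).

13

Years divisible by 4: 2000, 2004, …, 2048 — 13 in all.
2000 is divisible by 400, so still leap.
No century exceptions apply. Count: 13.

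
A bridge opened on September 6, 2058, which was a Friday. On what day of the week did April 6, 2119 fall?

Day-of-year of September 6, 2058: 249.
Day-of-year of April 6, 2119: 96.
2058 has 365 days, so 365 − 249 = 116 days remain in 2058.
Full years 2059–2118: 46 common + 14 leap = 46×365 + 14×366 = 21914 days.
Total: 116 + 21914 + 96 = 22126 days.
22126 mod 7 = 6, so 6 days after Friday is Thursday.

Thursday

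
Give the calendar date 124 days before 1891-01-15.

1890-09-13

Count 124 days before January 15, 1891:
September 1890: 30 − 13 = 17 days remain.
Then October (31), November (30), December (31): 31 + 30 + 31 = 92 days.
January 1–15, 1891: 15 days.
Residual: 124 days.
Total: 124 days.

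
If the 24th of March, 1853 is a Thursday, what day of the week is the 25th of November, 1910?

From March 24, 1853 to March 24, 1910: 57 years, of which 13 contain a Feb 29 — 44×365 + 13×366 = 20818 days.
(1900 is not a leap year (divisible by 100 but not 400).)
March 1910: 31 − 24 = 7 days remain.
Then April (30), May (31), June (30), July (31), August (31), September (30), October (31): 30 + 31 + 30 + 31 + 31 + 30 + 31 = 214 days.
November 1–25, 1910: 25 days.
Residual: 246 days.
Total: 21064 days.
21064 mod 7 = 1, so 1 day after Thursday is Friday.

Friday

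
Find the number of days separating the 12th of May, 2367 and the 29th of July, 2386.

From May 12, 2367 to May 12, 2386: 19 years, of which 5 contain a Feb 29 — 14×365 + 5×366 = 6940 days.
May 2386: 31 − 12 = 19 days remain.
Then June (30): 30 days.
July 1–29, 2386: 29 days.
Residual: 78 days.
Total: 7018 days.

7018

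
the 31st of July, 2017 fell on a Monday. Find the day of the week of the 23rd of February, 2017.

Thursday

Count forward from the earlier date (February 23, 2017) to the later (July 31, 2017):
February 2017: 28 − 23 = 5 days remain (2017 is not a leap year, so February has 28 days).
Then March (31), April (30), May (31), June (30): 31 + 30 + 31 + 30 = 122 days.
July 1–31, 2017: 31 days.
Total: 5 + 122 + 31 = 158 days.
158 mod 7 = 4, so 4 days before Monday is Thursday.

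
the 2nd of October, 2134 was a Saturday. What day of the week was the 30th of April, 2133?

Count forward from the earlier date (April 30, 2133) to the later (October 2, 2134):
April 30, 2133 → April 30, 2134: 365 days.
April 2134: 30 − 30 = 0 days remain.
Then May (31), June (30), July (31), August (31), September (30): 31 + 30 + 31 + 31 + 30 = 153 days.
October 1–2, 2134: 2 days.
Residual: 155 days.
Total: 520 days.
520 mod 7 = 2, so 2 days before Saturday is Thursday.

Thursday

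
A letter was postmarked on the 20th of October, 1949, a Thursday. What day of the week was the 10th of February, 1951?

October 20, 1949 → October 20, 1950: 365 days.
October 1950: 31 − 20 = 11 days remain.
Then November (30), December (31), January (31): 30 + 31 + 31 = 92 days.
February 1–10, 1951: 10 days (1951 is not a leap year).
Residual: 113 days.
Total: 478 days.
478 mod 7 = 2, so 2 days after Thursday is Saturday.

Saturday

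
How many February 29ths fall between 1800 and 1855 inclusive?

13

Years divisible by 4: 1800, 1804, …, 1852 — 14 in all.
Of these, 1800 is divisible by 100 but not 400, so not leap.
Leap years: 14 − 1 = 13.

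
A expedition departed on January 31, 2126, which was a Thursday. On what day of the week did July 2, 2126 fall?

Tuesday

January 2126: 31 − 31 = 0 days remain.
Then February 2126 (28), March (31), April (30), May (31), June (30): 28 + 31 + 30 + 31 + 30 = 150 days.
July 1–2, 2126: 2 days.
Total: 0 + 150 + 2 = 152 days.
152 mod 7 = 5, so 5 days after Thursday is Tuesday.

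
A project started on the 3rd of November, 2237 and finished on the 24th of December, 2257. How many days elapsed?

7356

Day-of-year of November 3, 2237: 307.
Day-of-year of December 24, 2257: 358.
2237 has 365 days, so 365 − 307 = 58 days remain in 2237.
Full years 2238–2256: 14 common + 5 leap = 14×365 + 5×366 = 6940 days.
Total: 58 + 6940 + 358 = 7356 days.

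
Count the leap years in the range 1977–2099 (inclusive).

30

Years divisible by 4: 1980, 1984, …, 2096 — 30 in all.
2000 is divisible by 400, so still leap.
No century exceptions apply. Count: 30.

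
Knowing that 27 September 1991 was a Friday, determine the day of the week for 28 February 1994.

Monday

Day-of-year of September 27, 1991: 270.
Day-of-year of February 28, 1994: 59.
1991 has 365 days, so 365 − 270 = 95 days remain in 1991.
Full years: 1992: 366; 1993: 365. Sum = 731.
Total: 95 + 731 + 59 = 885 days.
885 mod 7 = 3, so 3 days after Friday is Monday.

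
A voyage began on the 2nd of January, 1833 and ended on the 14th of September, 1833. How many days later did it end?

January 1833: 31 − 2 = 29 days remain.
Then February 1833 (28), March (31), April (30), May (31), June (30), July (31), August (31): 28 + 31 + 30 + 31 + 30 + 31 + 31 = 212 days.
September 1–14, 1833: 14 days.
Total: 29 + 212 + 14 = 255 days.

255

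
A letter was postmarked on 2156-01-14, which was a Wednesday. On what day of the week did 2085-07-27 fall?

Friday

Count forward from the earlier date (July 27, 2085) to the later (January 14, 2156):
From July 27, 2085 to July 27, 2155: 70 years, of which 16 contain a Feb 29 — 54×365 + 16×366 = 25566 days.
(2100 is not a leap year (divisible by 100 but not 400).)
July 2155: 31 − 27 = 4 days remain.
Then August (31), September (30), October (31), November (30), December (31): 31 + 30 + 31 + 30 + 31 = 153 days.
January 1–14, 2156: 14 days.
Residual: 171 days.
Total: 25737 days.
25737 mod 7 = 5, so 5 days before Wednesday is Friday.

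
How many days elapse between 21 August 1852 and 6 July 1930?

From August 21, 1852 to August 21, 1929: 77 years, of which 18 contain a Feb 29 — 59×365 + 18×366 = 28123 days.
(1900 is not a leap year (divisible by 100 but not 400).)
August 1929: 31 − 21 = 10 days remain.
Then 10 full months totalling 303 days.
July 1–6, 1930: 6 days.
Residual: 319 days.
Total: 28442 days.

28442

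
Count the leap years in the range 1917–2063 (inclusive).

36

Years divisible by 4: 1920, 1924, …, 2060 — 36 in all.
2000 is divisible by 400, so still leap.
No century exceptions apply. Count: 36.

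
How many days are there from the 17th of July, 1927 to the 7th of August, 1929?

752

Day-of-year of July 17, 1927: 198.
Day-of-year of August 7, 1929: 219.
1927 has 365 days, so 365 − 198 = 167 days remain in 1927.
Full years: 1928: 366. Sum = 366.
Total: 167 + 366 + 219 = 752 days.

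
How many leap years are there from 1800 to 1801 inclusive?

0

Years divisible by 4 in [1800, 1801]: 1800.
Of these, 1800 is divisible by 100 but not 400, so not leap.
Leap years: 1 − 1 = 0.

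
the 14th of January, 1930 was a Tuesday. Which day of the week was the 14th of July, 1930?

January 1930: 31 − 14 = 17 days remain.
Then February 1930 (28), March (31), April (30), May (31), June (30): 28 + 31 + 30 + 31 + 30 = 150 days.
July 1–14, 1930: 14 days.
Total: 17 + 150 + 14 = 181 days.
181 mod 7 = 6, so 6 days after Tuesday is Monday.

Monday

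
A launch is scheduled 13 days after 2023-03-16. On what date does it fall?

2023-03-29

Count 13 days after March 16, 2023:
Within March 2023: 29 − 16 = 13 days.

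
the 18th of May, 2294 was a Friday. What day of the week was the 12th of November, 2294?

Monday

May 2294: 31 − 18 = 13 days remain.
Then June (30), July (31), August (31), September (30), October (31): 30 + 31 + 31 + 30 + 31 = 153 days.
November 1–12, 2294: 12 days.
Total: 13 + 153 + 12 = 178 days.
178 mod 7 = 3, so 3 days after Friday is Monday.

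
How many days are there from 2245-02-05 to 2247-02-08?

733

Day-of-year of February 5, 2245: 36.
Day-of-year of February 8, 2247: 39.
2245 has 365 days, so 365 − 36 = 329 days remain in 2245.
Full years: 2246: 365. Sum = 365.
Total: 329 + 365 + 39 = 733 days.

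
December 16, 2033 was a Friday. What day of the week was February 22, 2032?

Count forward from the earlier date (February 22, 2032) to the later (December 16, 2033):
February 2032: 29 − 22 = 7 days remain (2032 is a leap year, so February has 29 days).
Then 21 full months totalling 640 days.
December 1–16, 2033: 16 days.
Total: 7 + 640 + 16 = 663 days.
663 mod 7 = 5, so 5 days before Friday is Sunday.

Sunday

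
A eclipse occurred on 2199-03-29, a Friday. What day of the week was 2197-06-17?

Count forward from the earlier date (June 17, 2197) to the later (March 29, 2199):
June 2197: 30 − 17 = 13 days remain.
Then 20 full months totalling 608 days.
March 1–29, 2199: 29 days.
Total: 13 + 608 + 29 = 650 days.
650 mod 7 = 6, so 6 days before Friday is Saturday.

Saturday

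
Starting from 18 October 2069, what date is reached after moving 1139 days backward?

5 September 2066

Count 1139 days before October 18, 2069:
September 5, 2066 → September 5, 2067: 365 days.
September 5, 2067 → September 5, 2068: 366 days (2068 is a leap year).
September 5, 2068 → September 5, 2069: 365 days.
September 2069: 30 − 5 = 25 days remain.
October 1–18, 2069: 18 days.
Residual: 43 days.
Total: 1139 days.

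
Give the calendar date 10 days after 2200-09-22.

2200-10-02

Count 10 days after September 22, 2200:
September 2200: 30 − 22 = 8 days remain.
October 1–2, 2200: 2 days.
Total: 8 + 2 = 10 days.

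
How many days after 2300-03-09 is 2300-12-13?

March 2300: 31 − 9 = 22 days remain.
Then April (30), May (31), June (30), July (31), August (31), September (30), October (31), November (30): 30 + 31 + 30 + 31 + 31 + 30 + 31 + 30 = 244 days.
December 1–13, 2300: 13 days.
Total: 22 + 244 + 13 = 279 days.

279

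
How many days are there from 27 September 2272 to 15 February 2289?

5985

From September 27, 2272 to September 27, 2288: 16 years, of which 4 contain a Feb 29 — 12×365 + 4×366 = 5844 days.
September 2288: 30 − 27 = 3 days remain.
Then October (31), November (30), December (31), January (31): 31 + 30 + 31 + 31 = 123 days.
February 1–15, 2289: 15 days (2289 is not a leap year).
Residual: 141 days.
Total: 5985 days.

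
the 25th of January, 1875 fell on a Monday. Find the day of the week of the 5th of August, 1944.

Day-of-year of January 25, 1875: 25.
Day-of-year of August 5, 1944: 218.
1875 has 365 days, so 365 − 25 = 340 days remain in 1875.
Full years 1876–1943: 52 common + 16 leap = 52×365 + 16×366 = 24836 days.
Total: 340 + 24836 + 218 = 25394 days.
25394 mod 7 = 5, so 5 days after Monday is Saturday.

Saturday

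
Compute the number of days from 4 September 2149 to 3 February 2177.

10014

From September 4, 2149 to September 4, 2176: 27 years, of which 7 contain a Feb 29 — 20×365 + 7×366 = 9862 days.
September 2176: 30 − 4 = 26 days remain.
Then October (31), November (30), December (31), January (31): 31 + 30 + 31 + 31 = 123 days.
February 1–3, 2177: 3 days (2177 is not a leap year).
Residual: 152 days.
Total: 10014 days.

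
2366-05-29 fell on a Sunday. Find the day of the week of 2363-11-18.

Monday

Count forward from the earlier date (November 18, 2363) to the later (May 29, 2366):
November 18, 2363 → November 18, 2364: 366 days (2364 is a leap year).
November 18, 2364 → November 18, 2365: 365 days.
November 2365: 30 − 18 = 12 days remain.
Then December (31), January (31), February 2366 (28), March (31), April (30): 31 + 31 + 28 + 31 + 30 = 151 days.
May 1–29, 2366: 29 days.
Residual: 192 days.
Total: 923 days.
923 mod 7 = 6, so 6 days before Sunday is Monday.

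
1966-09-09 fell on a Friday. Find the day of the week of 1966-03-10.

Count forward from the earlier date (March 10, 1966) to the later (September 9, 1966):
March 1966: 31 − 10 = 21 days remain.
Then April (30), May (31), June (30), July (31), August (31): 30 + 31 + 30 + 31 + 31 = 153 days.
September 1–9, 1966: 9 days.
Total: 21 + 153 + 9 = 183 days.
183 mod 7 = 1, so 1 day before Friday is Thursday.

Thursday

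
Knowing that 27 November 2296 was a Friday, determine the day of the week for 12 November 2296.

Thursday

Count forward from the earlier date (November 12, 2296) to the later (November 27, 2296):
Within November 2296: 27 − 12 = 15 days.
15 mod 7 = 1, so 1 day before Friday is Thursday.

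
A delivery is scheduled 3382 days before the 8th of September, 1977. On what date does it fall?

the 5th of June, 1968

Count 3382 days before September 8, 1977:
From June 5, 1968 to June 5, 1977: 9 years, of which 2 contain a Feb 29 — 7×365 + 2×366 = 3287 days.
June 1977: 30 − 5 = 25 days remain.
Then July (31), August (31): 31 + 31 = 62 days.
September 1–8, 1977: 8 days.
Residual: 95 days.
Total: 3382 days.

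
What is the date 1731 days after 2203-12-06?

2208-09-01

Count 1731 days after December 6, 2203:
December 6, 2203 → December 6, 2204: 366 days (2204 is a leap year).
December 6, 2204 → December 6, 2205: 365 days.
December 6, 2205 → December 6, 2206: 365 days.
December 6, 2206 → December 6, 2207: 365 days.
December 2207: 31 − 6 = 25 days remain.
Then January (31), February 2208 (29), March (31), April (30), May (31), June (30), July (31), August (31): 31 + 29 + 31 + 30 + 31 + 30 + 31 + 31 = 244 days.
September 1, 2208: 1 day.
Residual: 270 days.
Total: 1731 days.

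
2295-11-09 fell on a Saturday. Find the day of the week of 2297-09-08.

November 9, 2295 → November 9, 2296: 366 days (2296 is a leap year).
November 2296: 30 − 9 = 21 days remain.
Then 9 full months totalling 274 days.
September 1–8, 2297: 8 days.
Residual: 303 days.
Total: 669 days.
669 mod 7 = 4, so 4 days after Saturday is Wednesday.

Wednesday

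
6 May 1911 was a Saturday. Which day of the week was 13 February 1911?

Monday

Count forward from the earlier date (February 13, 1911) to the later (May 6, 1911):
February 1911: 28 − 13 = 15 days remain (1911 is not a leap year, so February has 28 days).
Then March (31), April (30): 31 + 30 = 61 days.
May 1–6, 1911: 6 days.
Total: 15 + 61 + 6 = 82 days.
82 mod 7 = 5, so 5 days before Saturday is Monday.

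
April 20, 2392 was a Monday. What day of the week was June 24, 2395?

Day-of-year of April 20, 2392: 111.
Day-of-year of June 24, 2395: 175.
2392 has 366 days, so 366 − 111 = 255 days remain in 2392.
Full years: 2393: 365; 2394: 365. Sum = 730.
Total: 255 + 730 + 175 = 1160 days.
1160 mod 7 = 5, so 5 days after Monday is Saturday.

Saturday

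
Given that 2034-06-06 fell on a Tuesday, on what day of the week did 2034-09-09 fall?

June 2034: 30 − 6 = 24 days remain.
Then July (31), August (31): 31 + 31 = 62 days.
September 1–9, 2034: 9 days.
Total: 24 + 62 + 9 = 95 days.
95 mod 7 = 4, so 4 days after Tuesday is Saturday.

Saturday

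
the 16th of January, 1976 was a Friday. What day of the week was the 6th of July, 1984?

Friday

Day-of-year of January 16, 1976: 16.
Day-of-year of July 6, 1984: 188.
1976 has 366 days, so 366 − 16 = 350 days remain in 1976.
Full years 1977–1983: 6 common + 1 leap = 6×365 + 1×366 = 2556 days.
Total: 350 + 2556 + 188 = 3094 days.
3094 is a multiple of 7, so the 6th of July, 1984 falls on the same weekday: Friday.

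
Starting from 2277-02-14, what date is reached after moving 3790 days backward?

2266-09-30

Count 3790 days before February 14, 2277:
From September 30, 2266 to September 30, 2276: 10 years, of which 3 contain a Feb 29 — 7×365 + 3×366 = 3653 days.
September 2276: 30 − 30 = 0 days remain.
Then October (31), November (30), December (31), January (31): 31 + 30 + 31 + 31 = 123 days.
February 1–14, 2277: 14 days (2277 is not a leap year).
Residual: 137 days.
Total: 3790 days.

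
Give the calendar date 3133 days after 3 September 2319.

1 April 2328

Count 3133 days after September 3, 2319:
From September 3, 2319 to September 3, 2327: 8 years, of which 2 contain a Feb 29 — 6×365 + 2×366 = 2922 days.
September 2327: 30 − 3 = 27 days remain.
Then October (31), November (30), December (31), January (31), February 2328 (29), March (31): 31 + 30 + 31 + 31 + 29 + 31 = 183 days.
April 1, 2328: 1 day.
Residual: 211 days.
Total: 3133 days.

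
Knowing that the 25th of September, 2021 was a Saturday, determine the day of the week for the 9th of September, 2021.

Thursday

Count forward from the earlier date (September 9, 2021) to the later (September 25, 2021):
Within September 2021: 25 − 9 = 16 days.
16 mod 7 = 2, so 2 days before Saturday is Thursday.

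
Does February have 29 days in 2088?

2088 is a leap year.

Yes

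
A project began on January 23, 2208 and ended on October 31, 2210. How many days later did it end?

Day-of-year of January 23, 2208: 23.
Day-of-year of October 31, 2210: 304.
2208 has 366 days, so 366 − 23 = 343 days remain in 2208.
Full years: 2209: 365. Sum = 365.
Total: 343 + 365 + 304 = 1012 days.

1012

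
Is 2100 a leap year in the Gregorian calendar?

No

2100 is not a leap year (divisible by 100 but not 400).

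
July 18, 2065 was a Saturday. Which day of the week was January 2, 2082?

Day-of-year of July 18, 2065: 199.
Day-of-year of January 2, 2082: 2.
2065 has 365 days, so 365 − 199 = 166 days remain in 2065.
Full years 2066–2081: 12 common + 4 leap = 12×365 + 4×366 = 5844 days.
Total: 166 + 5844 + 2 = 6012 days.
6012 mod 7 = 6, so 6 days after Saturday is Friday.

Friday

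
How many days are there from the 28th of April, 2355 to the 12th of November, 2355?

198

April 2355: 30 − 28 = 2 days remain.
Then May (31), June (30), July (31), August (31), September (30), October (31): 31 + 30 + 31 + 31 + 30 + 31 = 184 days.
November 1–12, 2355: 12 days.
Total: 2 + 184 + 12 = 198 days.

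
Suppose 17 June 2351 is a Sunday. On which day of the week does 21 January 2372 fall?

From June 17, 2351 to June 17, 2371: 20 years, of which 5 contain a Feb 29 — 15×365 + 5×366 = 7305 days.
June 2371: 30 − 17 = 13 days remain.
Then July (31), August (31), September (30), October (31), November (30), December (31): 31 + 31 + 30 + 31 + 30 + 31 = 184 days.
January 1–21, 2372: 21 days.
Residual: 218 days.
Total: 7523 days.
7523 mod 7 = 5, so 5 days after Sunday is Friday.

Friday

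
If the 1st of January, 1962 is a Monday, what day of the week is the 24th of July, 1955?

Count forward from the earlier date (July 24, 1955) to the later (January 1, 1962):
Day-of-year of July 24, 1955: 205.
Day-of-year of January 1, 1962: 1.
1955 has 365 days, so 365 − 205 = 160 days remain in 1955.
Full years: 1956: 366; 1957: 365; 1958: 365; 1959: 365; 1960: 366; 1961: 365. Sum = 2192.
Total: 160 + 2192 + 1 = 2353 days.
2353 mod 7 = 1, so 1 day before Monday is Sunday.

Sunday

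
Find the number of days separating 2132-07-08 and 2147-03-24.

From July 8, 2132 to July 8, 2146: 14 years, of which 3 contain a Feb 29 — 11×365 + 3×366 = 5113 days.
July 2146: 31 − 8 = 23 days remain.
Then August (31), September (30), October (31), November (30), December (31), January (31), February 2147 (28): 31 + 30 + 31 + 30 + 31 + 31 + 28 = 212 days.
March 1–24, 2147: 24 days.
Residual: 259 days.
Total: 5372 days.

5372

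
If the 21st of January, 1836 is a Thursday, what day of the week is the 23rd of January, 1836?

Within January 1836: 23 − 21 = 2 days.
2 mod 7 = 2, so 2 days after Thursday is Saturday.

Saturday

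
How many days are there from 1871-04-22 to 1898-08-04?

9966

Day-of-year of April 22, 1871: 112.
Day-of-year of August 4, 1898: 216.
1871 has 365 days, so 365 − 112 = 253 days remain in 1871.
Full years 1872–1897: 19 common + 7 leap = 19×365 + 7×366 = 9497 days.
Total: 253 + 9497 + 216 = 9966 days.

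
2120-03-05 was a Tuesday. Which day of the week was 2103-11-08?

Thursday

Count forward from the earlier date (November 8, 2103) to the later (March 5, 2120):
Day-of-year of November 8, 2103: 312.
Day-of-year of March 5, 2120: 65.
2103 has 365 days, so 365 − 312 = 53 days remain in 2103.
Full years 2104–2119: 12 common + 4 leap = 12×365 + 4×366 = 5844 days.
Total: 53 + 5844 + 65 = 5962 days.
5962 mod 7 = 5, so 5 days before Tuesday is Thursday.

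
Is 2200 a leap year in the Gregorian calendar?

No

2200 is not a leap year (divisible by 100 but not 400).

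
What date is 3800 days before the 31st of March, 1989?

the 4th of November, 1978

Count 3800 days before March 31, 1989:
From November 4, 1978 to November 4, 1988: 10 years, of which 3 contain a Feb 29 — 7×365 + 3×366 = 3653 days.
November 1988: 30 − 4 = 26 days remain.
Then December (31), January (31), February 1989 (28): 31 + 31 + 28 = 90 days.
March 1–31, 1989: 31 days.
Residual: 147 days.
Total: 3800 days.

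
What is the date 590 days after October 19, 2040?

June 1, 2042

Count 590 days after October 19, 2040:
October 2040: 31 − 19 = 12 days remain.
Then 19 full months totalling 577 days.
June 1, 2042: 1 day.
Total: 12 + 577 + 1 = 590 days.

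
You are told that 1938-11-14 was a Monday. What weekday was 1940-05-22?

Wednesday

November 14, 1938 → November 14, 1939: 365 days.
November 1939: 30 − 14 = 16 days remain.
Then December (31), January (31), February 1940 (29), March (31), April (30): 31 + 31 + 29 + 31 + 30 = 152 days.
May 1–22, 1940: 22 days.
Residual: 190 days.
Total: 555 days.
555 mod 7 = 2, so 2 days after Monday is Wednesday.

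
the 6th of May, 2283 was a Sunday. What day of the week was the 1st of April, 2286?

Day-of-year of May 6, 2283: 126.
Day-of-year of April 1, 2286: 91.
2283 has 365 days, so 365 − 126 = 239 days remain in 2283.
Full years: 2284: 366; 2285: 365. Sum = 731.
Total: 239 + 731 + 91 = 1061 days.
1061 mod 7 = 4, so 4 days after Sunday is Thursday.

Thursday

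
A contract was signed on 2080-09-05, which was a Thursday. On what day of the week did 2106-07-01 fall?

From September 5, 2080 to September 5, 2105: 25 years, of which 5 contain a Feb 29 — 20×365 + 5×366 = 9130 days.
(2100 is not a leap year (divisible by 100 but not 400).)
September 2105: 30 − 5 = 25 days remain.
Then 9 full months totalling 273 days.
July 1, 2106: 1 day.
Residual: 299 days.
Total: 9429 days.
9429 is a multiple of 7, so 2106-07-01 falls on the same weekday: Thursday.

Thursday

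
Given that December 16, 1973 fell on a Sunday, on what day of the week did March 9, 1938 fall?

Count forward from the earlier date (March 9, 1938) to the later (December 16, 1973):
Day-of-year of March 9, 1938: 68.
Day-of-year of December 16, 1973: 350.
1938 has 365 days, so 365 − 68 = 297 days remain in 1938.
Full years 1939–1972: 25 common + 9 leap = 25×365 + 9×366 = 12419 days.
Total: 297 + 12419 + 350 = 13066 days.
13066 mod 7 = 4, so 4 days before Sunday is Wednesday.

Wednesday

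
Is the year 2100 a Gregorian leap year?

2100 is not a leap year (divisible by 100 but not 400).

No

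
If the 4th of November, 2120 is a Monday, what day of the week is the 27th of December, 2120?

November 2120: 30 − 4 = 26 days remain.
December 1–27, 2120: 27 days.
Total: 26 + 27 = 53 days.
53 mod 7 = 4, so 4 days after Monday is Friday.

Friday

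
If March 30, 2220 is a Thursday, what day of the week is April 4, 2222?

March 30, 2220 → March 30, 2221: 365 days.
March 30, 2221 → March 30, 2222: 365 days.
March 2222: 31 − 30 = 1 day remains.
April 1–4, 2222: 4 days.
Residual: 5 days.
Total: 735 days.
735 is a multiple of 7, so April 4, 2222 falls on the same weekday: Thursday.

Thursday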